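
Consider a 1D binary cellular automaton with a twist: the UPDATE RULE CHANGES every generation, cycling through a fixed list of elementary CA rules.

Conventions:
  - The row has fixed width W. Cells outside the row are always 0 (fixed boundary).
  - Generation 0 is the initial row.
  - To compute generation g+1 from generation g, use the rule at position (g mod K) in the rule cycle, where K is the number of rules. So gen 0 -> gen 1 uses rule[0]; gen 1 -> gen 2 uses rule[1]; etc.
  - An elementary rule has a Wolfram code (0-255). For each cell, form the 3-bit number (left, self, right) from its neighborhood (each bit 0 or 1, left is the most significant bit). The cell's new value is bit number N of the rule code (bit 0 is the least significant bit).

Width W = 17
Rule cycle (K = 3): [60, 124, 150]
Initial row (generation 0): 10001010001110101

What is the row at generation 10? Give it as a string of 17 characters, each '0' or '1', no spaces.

Answer: 11000001011000001

Derivation:
Gen 0: 10001010001110101
Gen 1 (rule 60): 11001111001001111
Gen 2 (rule 124): 11101001101101001
Gen 3 (rule 150): 01001110000001111
Gen 4 (rule 60): 01101001000001000
Gen 5 (rule 124): 01111101100001100
Gen 6 (rule 150): 10111000010010010
Gen 7 (rule 60): 11100100011011011
Gen 8 (rule 124): 10110110011111111
Gen 9 (rule 150): 10000001101111110
Gen 10 (rule 60): 11000001011000001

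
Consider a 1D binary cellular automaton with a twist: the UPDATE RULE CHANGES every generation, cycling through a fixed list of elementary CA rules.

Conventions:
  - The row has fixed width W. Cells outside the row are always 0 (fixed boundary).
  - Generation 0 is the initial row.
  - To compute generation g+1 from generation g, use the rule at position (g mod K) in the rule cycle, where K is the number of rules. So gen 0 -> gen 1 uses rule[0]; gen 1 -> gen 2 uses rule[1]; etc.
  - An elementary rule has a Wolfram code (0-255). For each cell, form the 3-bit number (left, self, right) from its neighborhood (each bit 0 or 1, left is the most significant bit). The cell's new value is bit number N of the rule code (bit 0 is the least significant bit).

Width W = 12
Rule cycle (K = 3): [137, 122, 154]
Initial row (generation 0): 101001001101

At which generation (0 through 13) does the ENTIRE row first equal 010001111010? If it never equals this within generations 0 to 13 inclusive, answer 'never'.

Gen 0: 101001001101
Gen 1 (rule 137): 000000001000
Gen 2 (rule 122): 000000010100
Gen 3 (rule 154): 000000100010
Gen 4 (rule 137): 111110001000
Gen 5 (rule 122): 100011010100
Gen 6 (rule 154): 010110000010
Gen 7 (rule 137): 000100111000
Gen 8 (rule 122): 001011101100
Gen 9 (rule 154): 010011001010
Gen 10 (rule 137): 000010000000
Gen 11 (rule 122): 000101000000
Gen 12 (rule 154): 001000100000
Gen 13 (rule 137): 100010001111

Answer: never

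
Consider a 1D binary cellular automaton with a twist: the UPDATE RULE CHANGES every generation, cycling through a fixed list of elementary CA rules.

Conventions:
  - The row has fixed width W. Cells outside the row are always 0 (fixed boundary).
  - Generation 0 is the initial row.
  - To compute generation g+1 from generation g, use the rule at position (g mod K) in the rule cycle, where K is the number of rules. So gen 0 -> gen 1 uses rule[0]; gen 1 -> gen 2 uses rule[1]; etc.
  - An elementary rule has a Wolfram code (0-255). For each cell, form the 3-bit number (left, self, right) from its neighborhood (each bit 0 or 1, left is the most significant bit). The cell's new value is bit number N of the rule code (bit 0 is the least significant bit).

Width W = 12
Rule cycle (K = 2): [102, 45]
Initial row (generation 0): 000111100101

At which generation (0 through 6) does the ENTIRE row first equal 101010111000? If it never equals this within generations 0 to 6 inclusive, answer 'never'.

Gen 0: 000111100101
Gen 1 (rule 102): 001000101111
Gen 2 (rule 45): 101010111000
Gen 3 (rule 102): 111111001000
Gen 4 (rule 45): 100000001011
Gen 5 (rule 102): 100000011101
Gen 6 (rule 45): 101111010011

Answer: 2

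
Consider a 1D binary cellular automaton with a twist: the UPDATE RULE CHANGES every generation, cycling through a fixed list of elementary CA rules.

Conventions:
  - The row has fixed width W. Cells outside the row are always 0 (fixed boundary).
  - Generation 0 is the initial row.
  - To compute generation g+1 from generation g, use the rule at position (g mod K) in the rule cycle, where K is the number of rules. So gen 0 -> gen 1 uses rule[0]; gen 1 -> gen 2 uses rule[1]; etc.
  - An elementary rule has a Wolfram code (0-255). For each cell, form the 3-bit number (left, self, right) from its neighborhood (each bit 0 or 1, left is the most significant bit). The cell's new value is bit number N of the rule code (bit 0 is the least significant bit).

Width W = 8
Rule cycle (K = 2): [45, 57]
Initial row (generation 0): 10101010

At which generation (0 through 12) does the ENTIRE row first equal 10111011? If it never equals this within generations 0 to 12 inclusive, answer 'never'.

Gen 0: 10101010
Gen 1 (rule 45): 11111110
Gen 2 (rule 57): 10000001
Gen 3 (rule 45): 10111101
Gen 4 (rule 57): 01100010
Gen 5 (rule 45): 01001010
Gen 6 (rule 57): 00100101
Gen 7 (rule 45): 10100111
Gen 8 (rule 57): 01010100
Gen 9 (rule 45): 01111101
Gen 10 (rule 57): 01000010
Gen 11 (rule 45): 01011010
Gen 12 (rule 57): 00110101

Answer: never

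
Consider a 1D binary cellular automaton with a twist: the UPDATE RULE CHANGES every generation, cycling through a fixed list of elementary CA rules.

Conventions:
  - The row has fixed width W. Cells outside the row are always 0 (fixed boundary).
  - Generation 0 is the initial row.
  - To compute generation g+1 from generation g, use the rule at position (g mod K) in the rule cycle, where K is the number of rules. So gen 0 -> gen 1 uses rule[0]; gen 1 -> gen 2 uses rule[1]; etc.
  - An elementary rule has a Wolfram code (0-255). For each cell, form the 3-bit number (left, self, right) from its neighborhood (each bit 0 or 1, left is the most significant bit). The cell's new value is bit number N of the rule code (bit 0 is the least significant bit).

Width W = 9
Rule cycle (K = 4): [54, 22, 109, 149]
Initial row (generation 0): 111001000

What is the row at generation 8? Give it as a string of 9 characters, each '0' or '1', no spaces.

Answer: 010011011

Derivation:
Gen 0: 111001000
Gen 1 (rule 54): 000111100
Gen 2 (rule 22): 001000010
Gen 3 (rule 109): 101011010
Gen 4 (rule 149): 101000011
Gen 5 (rule 54): 111100100
Gen 6 (rule 22): 000011110
Gen 7 (rule 109): 111010010
Gen 8 (rule 149): 010011011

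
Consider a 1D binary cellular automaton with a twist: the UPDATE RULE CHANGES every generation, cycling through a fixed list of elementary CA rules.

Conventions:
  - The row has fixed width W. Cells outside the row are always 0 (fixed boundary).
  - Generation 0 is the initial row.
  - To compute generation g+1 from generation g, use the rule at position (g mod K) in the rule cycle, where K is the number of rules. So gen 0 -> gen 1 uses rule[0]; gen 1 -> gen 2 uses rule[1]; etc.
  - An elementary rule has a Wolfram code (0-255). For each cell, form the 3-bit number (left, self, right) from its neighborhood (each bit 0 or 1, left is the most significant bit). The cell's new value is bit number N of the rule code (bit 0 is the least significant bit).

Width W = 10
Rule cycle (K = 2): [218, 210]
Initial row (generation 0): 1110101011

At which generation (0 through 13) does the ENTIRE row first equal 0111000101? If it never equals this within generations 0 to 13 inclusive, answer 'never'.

Answer: 2

Derivation:
Gen 0: 1110101011
Gen 1 (rule 218): 1110000011
Gen 2 (rule 210): 0111000101
Gen 3 (rule 218): 1111101000
Gen 4 (rule 210): 0111100100
Gen 5 (rule 218): 1111111010
Gen 6 (rule 210): 0111111001
Gen 7 (rule 218): 1111111110
Gen 8 (rule 210): 0111111111
Gen 9 (rule 218): 1111111111
Gen 10 (rule 210): 0111111111
Gen 11 (rule 218): 1111111111
Gen 12 (rule 210): 0111111111
Gen 13 (rule 218): 1111111111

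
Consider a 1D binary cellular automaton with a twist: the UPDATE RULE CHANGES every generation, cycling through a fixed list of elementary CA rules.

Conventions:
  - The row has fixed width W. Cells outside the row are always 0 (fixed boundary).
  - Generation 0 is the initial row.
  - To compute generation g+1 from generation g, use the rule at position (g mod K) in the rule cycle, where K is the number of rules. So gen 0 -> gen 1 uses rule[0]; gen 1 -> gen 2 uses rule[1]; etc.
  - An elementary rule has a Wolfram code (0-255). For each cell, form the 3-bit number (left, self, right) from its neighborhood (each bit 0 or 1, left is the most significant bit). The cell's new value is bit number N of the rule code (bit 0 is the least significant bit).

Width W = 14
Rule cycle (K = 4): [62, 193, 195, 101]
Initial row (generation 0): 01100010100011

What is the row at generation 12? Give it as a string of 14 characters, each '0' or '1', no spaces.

Answer: 10011001010111

Derivation:
Gen 0: 01100010100011
Gen 1 (rule 62): 11010111110110
Gen 2 (rule 193): 01000011110010
Gen 3 (rule 195): 10011101110100
Gen 4 (rule 101): 10000110011101
Gen 5 (rule 62): 11001101110011
Gen 6 (rule 193): 01000100110001
Gen 7 (rule 195): 10011001010110
Gen 8 (rule 101): 10001001111010
Gen 9 (rule 62): 11011111000111
Gen 10 (rule 193): 01001111010011
Gen 11 (rule 195): 10010111000101
Gen 12 (rule 101): 10011001010111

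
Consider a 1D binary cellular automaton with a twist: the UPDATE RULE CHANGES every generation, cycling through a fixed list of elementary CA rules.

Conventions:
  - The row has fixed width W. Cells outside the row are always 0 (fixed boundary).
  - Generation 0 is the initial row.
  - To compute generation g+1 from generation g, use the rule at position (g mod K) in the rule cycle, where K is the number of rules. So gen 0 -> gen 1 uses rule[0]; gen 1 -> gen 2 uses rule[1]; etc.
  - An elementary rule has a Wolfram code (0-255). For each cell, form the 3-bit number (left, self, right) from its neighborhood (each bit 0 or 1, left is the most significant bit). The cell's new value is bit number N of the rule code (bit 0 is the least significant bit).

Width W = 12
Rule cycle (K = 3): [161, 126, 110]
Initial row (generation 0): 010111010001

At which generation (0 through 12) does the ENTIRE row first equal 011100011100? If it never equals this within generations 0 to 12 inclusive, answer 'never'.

Gen 0: 010111010001
Gen 1 (rule 161): 001010100100
Gen 2 (rule 126): 011111111110
Gen 3 (rule 110): 110000000010
Gen 4 (rule 161): 000111111000
Gen 5 (rule 126): 001100001100
Gen 6 (rule 110): 011100011100
Gen 7 (rule 161): 001001001001
Gen 8 (rule 126): 011111111111
Gen 9 (rule 110): 110000000001
Gen 10 (rule 161): 000111111100
Gen 11 (rule 126): 001100000110
Gen 12 (rule 110): 011100001110

Answer: 6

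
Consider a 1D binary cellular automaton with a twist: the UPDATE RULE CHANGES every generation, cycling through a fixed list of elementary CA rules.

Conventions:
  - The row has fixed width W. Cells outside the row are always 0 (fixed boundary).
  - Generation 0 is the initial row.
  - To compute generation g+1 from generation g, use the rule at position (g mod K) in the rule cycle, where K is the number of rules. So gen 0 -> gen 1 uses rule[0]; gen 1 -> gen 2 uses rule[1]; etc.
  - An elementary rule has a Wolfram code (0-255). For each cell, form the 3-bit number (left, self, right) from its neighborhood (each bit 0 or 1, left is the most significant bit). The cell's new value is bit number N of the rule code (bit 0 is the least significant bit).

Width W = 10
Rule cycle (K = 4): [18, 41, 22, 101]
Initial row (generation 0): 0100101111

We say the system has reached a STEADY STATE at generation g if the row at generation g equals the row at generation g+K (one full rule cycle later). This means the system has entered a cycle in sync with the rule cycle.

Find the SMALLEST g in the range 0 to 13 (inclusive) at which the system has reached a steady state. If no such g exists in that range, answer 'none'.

Gen 0: 0100101111
Gen 1 (rule 18): 1011000000
Gen 2 (rule 41): 0110011111
Gen 3 (rule 22): 1001100000
Gen 4 (rule 101): 1000101111
Gen 5 (rule 18): 0101000000
Gen 6 (rule 41): 0010011111
Gen 7 (rule 22): 0111100000
Gen 8 (rule 101): 0000101111
Gen 9 (rule 18): 0001000000
Gen 10 (rule 41): 1100011111
Gen 11 (rule 22): 0010100000
Gen 12 (rule 101): 1011101111
Gen 13 (rule 18): 0000000000
Gen 14 (rule 41): 1111111111
Gen 15 (rule 22): 0000000000
Gen 16 (rule 101): 1111111111
Gen 17 (rule 18): 0000000000

Answer: 13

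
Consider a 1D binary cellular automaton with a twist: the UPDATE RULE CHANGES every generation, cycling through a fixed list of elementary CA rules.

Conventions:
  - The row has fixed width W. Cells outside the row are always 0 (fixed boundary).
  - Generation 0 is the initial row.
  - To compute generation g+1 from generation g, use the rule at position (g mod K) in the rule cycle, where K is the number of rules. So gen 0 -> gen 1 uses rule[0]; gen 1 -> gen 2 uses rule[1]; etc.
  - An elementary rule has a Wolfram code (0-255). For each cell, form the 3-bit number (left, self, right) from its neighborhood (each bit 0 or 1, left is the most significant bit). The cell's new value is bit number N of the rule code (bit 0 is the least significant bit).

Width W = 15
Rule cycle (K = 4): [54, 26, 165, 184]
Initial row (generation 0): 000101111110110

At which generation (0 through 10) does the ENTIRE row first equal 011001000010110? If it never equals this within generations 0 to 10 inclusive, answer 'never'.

Gen 0: 000101111110110
Gen 1 (rule 54): 001110000001001
Gen 2 (rule 26): 011001000010110
Gen 3 (rule 165): 000001011011000
Gen 4 (rule 184): 000000110110100
Gen 5 (rule 54): 000001001001110
Gen 6 (rule 26): 000010110111001
Gen 7 (rule 165): 111011001010001
Gen 8 (rule 184): 110110100101000
Gen 9 (rule 54): 001001111111100
Gen 10 (rule 26): 010111000000010

Answer: 2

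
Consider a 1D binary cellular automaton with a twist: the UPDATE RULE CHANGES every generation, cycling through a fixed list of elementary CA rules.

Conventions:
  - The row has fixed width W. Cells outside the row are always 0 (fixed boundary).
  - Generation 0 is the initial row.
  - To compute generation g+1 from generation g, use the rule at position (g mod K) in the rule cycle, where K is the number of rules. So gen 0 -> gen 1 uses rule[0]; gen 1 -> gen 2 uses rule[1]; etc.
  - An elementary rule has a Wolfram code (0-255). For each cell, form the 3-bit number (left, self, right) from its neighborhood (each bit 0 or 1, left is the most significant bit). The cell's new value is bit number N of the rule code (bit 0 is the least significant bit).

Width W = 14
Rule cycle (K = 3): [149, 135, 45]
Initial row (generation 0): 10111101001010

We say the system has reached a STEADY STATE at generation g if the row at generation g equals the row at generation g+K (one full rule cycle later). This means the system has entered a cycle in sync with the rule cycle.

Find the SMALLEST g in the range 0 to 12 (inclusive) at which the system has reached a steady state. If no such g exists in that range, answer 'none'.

Gen 0: 10111101001010
Gen 1 (rule 149): 10011001101011
Gen 2 (rule 135): 10100010001000
Gen 3 (rule 45): 11101010101011
Gen 4 (rule 149): 01001010101000
Gen 5 (rule 135): 11011010101011
Gen 6 (rule 45): 10110111111110
Gen 7 (rule 149): 10000011111101
Gen 8 (rule 135): 10111101111001
Gen 9 (rule 45): 11100011000001
Gen 10 (rule 149): 01011000111101
Gen 11 (rule 135): 11000011011001
Gen 12 (rule 45): 10011010110001
Gen 13 (rule 149): 11000010001101
Gen 14 (rule 135): 00011110110001
Gen 15 (rule 45): 11010001100101

Answer: none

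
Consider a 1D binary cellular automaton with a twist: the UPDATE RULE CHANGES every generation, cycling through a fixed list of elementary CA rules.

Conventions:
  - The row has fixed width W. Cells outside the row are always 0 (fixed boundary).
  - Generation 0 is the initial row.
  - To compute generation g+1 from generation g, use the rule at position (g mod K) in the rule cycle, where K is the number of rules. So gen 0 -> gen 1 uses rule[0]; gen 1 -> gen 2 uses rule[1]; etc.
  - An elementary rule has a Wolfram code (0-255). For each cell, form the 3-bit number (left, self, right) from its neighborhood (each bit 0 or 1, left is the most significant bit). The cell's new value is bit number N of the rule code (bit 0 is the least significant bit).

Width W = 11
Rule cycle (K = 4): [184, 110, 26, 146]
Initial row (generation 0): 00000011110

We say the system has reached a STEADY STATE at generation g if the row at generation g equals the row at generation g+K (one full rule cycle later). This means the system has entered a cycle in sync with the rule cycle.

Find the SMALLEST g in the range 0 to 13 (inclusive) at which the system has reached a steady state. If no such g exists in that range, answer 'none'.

Answer: none

Derivation:
Gen 0: 00000011110
Gen 1 (rule 184): 00000011101
Gen 2 (rule 110): 00000110111
Gen 3 (rule 26): 00001100100
Gen 4 (rule 146): 00010011010
Gen 5 (rule 184): 00001010101
Gen 6 (rule 110): 00011111111
Gen 7 (rule 26): 00110000000
Gen 8 (rule 146): 01001000000
Gen 9 (rule 184): 00100100000
Gen 10 (rule 110): 01101100000
Gen 11 (rule 26): 11001010000
Gen 12 (rule 146): 00110001000
Gen 13 (rule 184): 00101000100
Gen 14 (rule 110): 01111001100
Gen 15 (rule 26): 11000111010
Gen 16 (rule 146): 00101010001
Gen 17 (rule 184): 00010101000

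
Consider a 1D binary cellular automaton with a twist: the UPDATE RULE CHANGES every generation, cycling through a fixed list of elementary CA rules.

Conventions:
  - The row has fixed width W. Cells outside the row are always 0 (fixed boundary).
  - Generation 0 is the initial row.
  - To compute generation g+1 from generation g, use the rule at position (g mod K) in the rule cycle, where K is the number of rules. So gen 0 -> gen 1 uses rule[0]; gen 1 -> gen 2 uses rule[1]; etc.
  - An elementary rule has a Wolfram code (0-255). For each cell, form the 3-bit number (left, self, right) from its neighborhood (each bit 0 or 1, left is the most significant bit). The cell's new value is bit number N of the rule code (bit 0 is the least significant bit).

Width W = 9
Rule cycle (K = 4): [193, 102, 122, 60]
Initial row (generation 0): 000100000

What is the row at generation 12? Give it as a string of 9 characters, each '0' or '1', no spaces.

Answer: 111100011

Derivation:
Gen 0: 000100000
Gen 1 (rule 193): 110001111
Gen 2 (rule 102): 010010001
Gen 3 (rule 122): 101101010
Gen 4 (rule 60): 111011111
Gen 5 (rule 193): 011001111
Gen 6 (rule 102): 101010001
Gen 7 (rule 122): 010101010
Gen 8 (rule 60): 011111111
Gen 9 (rule 193): 001111111
Gen 10 (rule 102): 010000001
Gen 11 (rule 122): 101000010
Gen 12 (rule 60): 111100011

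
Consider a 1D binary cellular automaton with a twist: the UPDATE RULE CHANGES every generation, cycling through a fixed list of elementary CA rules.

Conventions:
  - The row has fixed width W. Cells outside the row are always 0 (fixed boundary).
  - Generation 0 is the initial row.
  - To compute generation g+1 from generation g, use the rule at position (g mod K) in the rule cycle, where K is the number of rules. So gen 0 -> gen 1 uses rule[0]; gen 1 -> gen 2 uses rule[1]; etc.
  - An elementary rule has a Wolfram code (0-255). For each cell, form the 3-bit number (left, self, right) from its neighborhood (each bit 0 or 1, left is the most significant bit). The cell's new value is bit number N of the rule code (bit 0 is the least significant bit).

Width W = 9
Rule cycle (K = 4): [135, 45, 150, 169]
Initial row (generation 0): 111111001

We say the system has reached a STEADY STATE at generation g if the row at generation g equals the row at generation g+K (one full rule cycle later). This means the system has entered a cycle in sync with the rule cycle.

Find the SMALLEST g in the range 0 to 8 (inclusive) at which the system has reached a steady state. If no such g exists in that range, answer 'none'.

Gen 0: 111111001
Gen 1 (rule 135): 011110011
Gen 2 (rule 45): 010000010
Gen 3 (rule 150): 111000111
Gen 4 (rule 169): 110010110
Gen 5 (rule 135): 000110000
Gen 6 (rule 45): 110100111
Gen 7 (rule 150): 000111010
Gen 8 (rule 169): 110110100
Gen 9 (rule 135): 000000101
Gen 10 (rule 45): 111110111
Gen 11 (rule 150): 011100010
Gen 12 (rule 169): 011001000

Answer: none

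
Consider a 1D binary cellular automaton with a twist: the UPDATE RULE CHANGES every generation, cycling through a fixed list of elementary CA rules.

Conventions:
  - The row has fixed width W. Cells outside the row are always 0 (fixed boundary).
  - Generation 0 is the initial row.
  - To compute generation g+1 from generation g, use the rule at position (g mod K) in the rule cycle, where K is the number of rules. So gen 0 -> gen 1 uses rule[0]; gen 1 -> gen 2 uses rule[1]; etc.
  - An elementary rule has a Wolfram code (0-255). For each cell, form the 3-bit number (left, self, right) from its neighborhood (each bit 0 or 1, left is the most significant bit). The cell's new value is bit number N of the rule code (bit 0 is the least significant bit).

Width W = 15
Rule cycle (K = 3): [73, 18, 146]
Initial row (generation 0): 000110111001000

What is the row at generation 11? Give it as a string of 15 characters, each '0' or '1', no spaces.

Answer: 000101010000000

Derivation:
Gen 0: 000110111001000
Gen 1 (rule 73): 110110101000011
Gen 2 (rule 18): 000000000100100
Gen 3 (rule 146): 000000001011010
Gen 4 (rule 73): 111111100011000
Gen 5 (rule 18): 000000010100100
Gen 6 (rule 146): 000000100011010
Gen 7 (rule 73): 111110001011000
Gen 8 (rule 18): 000001010000100
Gen 9 (rule 146): 000010001001010
Gen 10 (rule 73): 111000100000000
Gen 11 (rule 18): 000101010000000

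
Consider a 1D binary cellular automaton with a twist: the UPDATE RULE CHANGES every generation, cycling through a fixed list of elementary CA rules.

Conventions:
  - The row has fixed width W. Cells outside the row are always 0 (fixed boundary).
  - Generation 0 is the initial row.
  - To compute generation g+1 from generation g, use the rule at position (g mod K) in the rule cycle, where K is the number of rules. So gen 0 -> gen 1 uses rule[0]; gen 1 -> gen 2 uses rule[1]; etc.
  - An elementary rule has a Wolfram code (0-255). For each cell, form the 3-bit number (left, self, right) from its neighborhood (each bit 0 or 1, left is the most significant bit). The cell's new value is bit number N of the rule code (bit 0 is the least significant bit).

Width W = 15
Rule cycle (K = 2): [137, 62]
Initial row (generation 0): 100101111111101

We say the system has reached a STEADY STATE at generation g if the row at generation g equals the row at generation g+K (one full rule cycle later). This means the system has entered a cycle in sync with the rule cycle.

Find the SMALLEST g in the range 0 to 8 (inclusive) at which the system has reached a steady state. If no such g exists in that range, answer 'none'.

Gen 0: 100101111111101
Gen 1 (rule 137): 000001111111000
Gen 2 (rule 62): 000011000000100
Gen 3 (rule 137): 111010011110001
Gen 4 (rule 62): 100111110001011
Gen 5 (rule 137): 000111100100010
Gen 6 (rule 62): 001100011110111
Gen 7 (rule 137): 101001011100110
Gen 8 (rule 62): 111111110011101
Gen 9 (rule 137): 111111100011000
Gen 10 (rule 62): 100000010110100

Answer: none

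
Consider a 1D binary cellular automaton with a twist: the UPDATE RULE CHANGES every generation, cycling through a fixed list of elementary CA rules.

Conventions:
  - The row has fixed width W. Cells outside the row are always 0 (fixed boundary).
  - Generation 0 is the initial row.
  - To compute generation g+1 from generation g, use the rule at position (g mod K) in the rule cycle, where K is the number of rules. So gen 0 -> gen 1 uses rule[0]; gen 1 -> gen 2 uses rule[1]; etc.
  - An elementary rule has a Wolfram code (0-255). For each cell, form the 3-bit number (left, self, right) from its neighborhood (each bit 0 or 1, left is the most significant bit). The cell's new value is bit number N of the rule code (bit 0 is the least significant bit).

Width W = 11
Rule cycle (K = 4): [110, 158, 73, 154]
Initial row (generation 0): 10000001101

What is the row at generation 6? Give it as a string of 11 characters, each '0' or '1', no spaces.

Gen 0: 10000001101
Gen 1 (rule 110): 10000011111
Gen 2 (rule 158): 11000111110
Gen 3 (rule 73): 11010100010
Gen 4 (rule 154): 10000010101
Gen 5 (rule 110): 10000111111
Gen 6 (rule 158): 11001111110

Answer: 11001111110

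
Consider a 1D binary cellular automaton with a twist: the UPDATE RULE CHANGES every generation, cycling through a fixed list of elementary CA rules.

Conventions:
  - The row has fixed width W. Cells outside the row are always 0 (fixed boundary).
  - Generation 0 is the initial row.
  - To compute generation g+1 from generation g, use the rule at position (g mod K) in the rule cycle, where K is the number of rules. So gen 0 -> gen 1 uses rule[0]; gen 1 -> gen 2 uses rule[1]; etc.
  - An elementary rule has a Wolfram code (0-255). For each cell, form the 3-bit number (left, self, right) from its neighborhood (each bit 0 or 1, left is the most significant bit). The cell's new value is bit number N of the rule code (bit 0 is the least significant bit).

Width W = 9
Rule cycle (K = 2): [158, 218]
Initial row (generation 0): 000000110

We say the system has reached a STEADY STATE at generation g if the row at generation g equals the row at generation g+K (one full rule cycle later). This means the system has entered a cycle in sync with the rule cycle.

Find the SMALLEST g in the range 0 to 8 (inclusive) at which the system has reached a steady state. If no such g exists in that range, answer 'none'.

Answer: 8

Derivation:
Gen 0: 000000110
Gen 1 (rule 158): 000001101
Gen 2 (rule 218): 000011100
Gen 3 (rule 158): 000111010
Gen 4 (rule 218): 001111001
Gen 5 (rule 158): 011110111
Gen 6 (rule 218): 111110111
Gen 7 (rule 158): 111100110
Gen 8 (rule 218): 111111111
Gen 9 (rule 158): 111111110
Gen 10 (rule 218): 111111111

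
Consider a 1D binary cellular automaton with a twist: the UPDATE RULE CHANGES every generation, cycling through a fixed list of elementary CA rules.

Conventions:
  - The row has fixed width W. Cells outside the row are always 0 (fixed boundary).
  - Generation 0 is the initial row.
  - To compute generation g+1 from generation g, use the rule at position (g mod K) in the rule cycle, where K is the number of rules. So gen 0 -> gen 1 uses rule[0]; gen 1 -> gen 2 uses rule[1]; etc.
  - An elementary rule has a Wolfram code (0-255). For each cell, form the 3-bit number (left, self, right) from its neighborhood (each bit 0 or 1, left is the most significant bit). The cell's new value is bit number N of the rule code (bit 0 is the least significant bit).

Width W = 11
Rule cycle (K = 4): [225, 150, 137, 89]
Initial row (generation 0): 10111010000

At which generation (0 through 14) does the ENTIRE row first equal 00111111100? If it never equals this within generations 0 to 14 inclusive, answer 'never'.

Gen 0: 10111010000
Gen 1 (rule 225): 01011100111
Gen 2 (rule 150): 11001011010
Gen 3 (rule 137): 10000010000
Gen 4 (rule 89): 01111001111
Gen 5 (rule 225): 00111000111
Gen 6 (rule 150): 01010101010
Gen 7 (rule 137): 00000000000
Gen 8 (rule 89): 11111111111
Gen 9 (rule 225): 01111111111
Gen 10 (rule 150): 10111111110
Gen 11 (rule 137): 00111111100
Gen 12 (rule 89): 10100000111
Gen 13 (rule 225): 01001110011
Gen 14 (rule 150): 11110101100

Answer: 11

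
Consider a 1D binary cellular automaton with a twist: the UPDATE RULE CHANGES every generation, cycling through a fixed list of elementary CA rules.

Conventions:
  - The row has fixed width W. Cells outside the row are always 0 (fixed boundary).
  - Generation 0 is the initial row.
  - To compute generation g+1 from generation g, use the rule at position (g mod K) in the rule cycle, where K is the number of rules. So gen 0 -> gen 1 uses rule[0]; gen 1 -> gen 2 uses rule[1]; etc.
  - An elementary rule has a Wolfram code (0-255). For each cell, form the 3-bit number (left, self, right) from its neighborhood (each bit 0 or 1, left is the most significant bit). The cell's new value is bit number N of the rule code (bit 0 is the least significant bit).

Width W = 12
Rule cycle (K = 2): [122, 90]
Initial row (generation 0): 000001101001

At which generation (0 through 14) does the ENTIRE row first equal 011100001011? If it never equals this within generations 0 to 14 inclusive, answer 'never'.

Answer: never

Derivation:
Gen 0: 000001101001
Gen 1 (rule 122): 000011110110
Gen 2 (rule 90): 000110010111
Gen 3 (rule 122): 001111101101
Gen 4 (rule 90): 011000101100
Gen 5 (rule 122): 111101011110
Gen 6 (rule 90): 100100010011
Gen 7 (rule 122): 011010101111
Gen 8 (rule 90): 111000001001
Gen 9 (rule 122): 101100010110
Gen 10 (rule 90): 001110100111
Gen 11 (rule 122): 011011011101
Gen 12 (rule 90): 111011010100
Gen 13 (rule 122): 101111101010
Gen 14 (rule 90): 001000100001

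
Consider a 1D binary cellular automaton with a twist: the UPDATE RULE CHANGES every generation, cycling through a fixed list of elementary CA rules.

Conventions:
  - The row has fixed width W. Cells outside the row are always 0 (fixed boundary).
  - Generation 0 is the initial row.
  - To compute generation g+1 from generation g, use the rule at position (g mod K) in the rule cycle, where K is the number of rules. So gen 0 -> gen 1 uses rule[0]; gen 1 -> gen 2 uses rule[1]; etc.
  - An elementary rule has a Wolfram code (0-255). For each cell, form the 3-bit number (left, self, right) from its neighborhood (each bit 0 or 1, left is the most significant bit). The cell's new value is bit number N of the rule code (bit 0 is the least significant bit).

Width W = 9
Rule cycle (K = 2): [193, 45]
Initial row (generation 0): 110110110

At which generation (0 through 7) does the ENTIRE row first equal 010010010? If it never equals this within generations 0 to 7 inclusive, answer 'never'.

Gen 0: 110110110
Gen 1 (rule 193): 010010010
Gen 2 (rule 45): 010010010
Gen 3 (rule 193): 000000000
Gen 4 (rule 45): 111111111
Gen 5 (rule 193): 011111111
Gen 6 (rule 45): 010000000
Gen 7 (rule 193): 000111111

Answer: 1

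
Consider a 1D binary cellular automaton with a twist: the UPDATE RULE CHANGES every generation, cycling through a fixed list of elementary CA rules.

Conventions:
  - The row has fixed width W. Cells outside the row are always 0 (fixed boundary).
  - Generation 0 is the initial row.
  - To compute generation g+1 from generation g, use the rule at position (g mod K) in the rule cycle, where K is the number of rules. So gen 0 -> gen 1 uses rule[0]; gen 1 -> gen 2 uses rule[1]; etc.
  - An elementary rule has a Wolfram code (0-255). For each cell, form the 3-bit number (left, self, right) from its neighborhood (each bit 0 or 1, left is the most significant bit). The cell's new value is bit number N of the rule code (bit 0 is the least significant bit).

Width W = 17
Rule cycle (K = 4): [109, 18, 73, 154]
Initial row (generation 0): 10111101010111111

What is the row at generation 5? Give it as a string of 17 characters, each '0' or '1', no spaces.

Gen 0: 10111101010111111
Gen 1 (rule 109): 11100111111100001
Gen 2 (rule 18): 00011000000010010
Gen 3 (rule 73): 11011011111000000
Gen 4 (rule 154): 10010011110100000
Gen 5 (rule 109): 10010010011101111

Answer: 10010010011101111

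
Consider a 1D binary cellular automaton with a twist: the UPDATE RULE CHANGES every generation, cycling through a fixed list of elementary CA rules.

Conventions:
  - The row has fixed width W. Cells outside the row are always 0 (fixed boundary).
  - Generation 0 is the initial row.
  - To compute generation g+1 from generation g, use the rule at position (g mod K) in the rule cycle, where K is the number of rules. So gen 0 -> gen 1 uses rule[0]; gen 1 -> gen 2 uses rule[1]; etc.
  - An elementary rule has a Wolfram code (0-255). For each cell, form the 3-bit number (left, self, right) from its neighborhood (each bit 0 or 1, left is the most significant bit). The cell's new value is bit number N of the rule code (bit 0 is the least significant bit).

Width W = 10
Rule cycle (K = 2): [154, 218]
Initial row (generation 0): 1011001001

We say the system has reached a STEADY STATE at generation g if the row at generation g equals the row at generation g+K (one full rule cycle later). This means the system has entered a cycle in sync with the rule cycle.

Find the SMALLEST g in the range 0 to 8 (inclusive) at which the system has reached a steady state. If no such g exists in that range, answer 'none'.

Answer: 6

Derivation:
Gen 0: 1011001001
Gen 1 (rule 154): 0010110110
Gen 2 (rule 218): 0100110111
Gen 3 (rule 154): 1011100110
Gen 4 (rule 218): 0011111111
Gen 5 (rule 154): 0111111110
Gen 6 (rule 218): 1111111111
Gen 7 (rule 154): 1111111110
Gen 8 (rule 218): 1111111111
Gen 9 (rule 154): 1111111110
Gen 10 (rule 218): 1111111111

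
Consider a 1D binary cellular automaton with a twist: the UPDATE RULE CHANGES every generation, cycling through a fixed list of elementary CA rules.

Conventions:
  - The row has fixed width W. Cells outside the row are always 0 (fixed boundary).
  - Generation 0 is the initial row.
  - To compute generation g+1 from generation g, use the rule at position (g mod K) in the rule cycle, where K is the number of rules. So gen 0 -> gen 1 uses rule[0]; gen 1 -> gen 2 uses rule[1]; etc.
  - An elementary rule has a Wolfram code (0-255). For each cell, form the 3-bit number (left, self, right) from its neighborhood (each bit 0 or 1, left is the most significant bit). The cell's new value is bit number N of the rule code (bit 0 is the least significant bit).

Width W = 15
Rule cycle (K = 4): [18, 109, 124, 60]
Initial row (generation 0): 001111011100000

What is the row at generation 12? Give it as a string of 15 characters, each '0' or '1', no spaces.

Gen 0: 001111011100000
Gen 1 (rule 18): 010000000010000
Gen 2 (rule 109): 010111111010111
Gen 3 (rule 124): 011100001111101
Gen 4 (rule 60): 010010001000011
Gen 5 (rule 18): 101101010100100
Gen 6 (rule 109): 111111111100101
Gen 7 (rule 124): 100000000110111
Gen 8 (rule 60): 110000000101100
Gen 9 (rule 18): 001000001000010
Gen 10 (rule 109): 101011101011010
Gen 11 (rule 124): 111110111111111
Gen 12 (rule 60): 100001100000000

Answer: 100001100000000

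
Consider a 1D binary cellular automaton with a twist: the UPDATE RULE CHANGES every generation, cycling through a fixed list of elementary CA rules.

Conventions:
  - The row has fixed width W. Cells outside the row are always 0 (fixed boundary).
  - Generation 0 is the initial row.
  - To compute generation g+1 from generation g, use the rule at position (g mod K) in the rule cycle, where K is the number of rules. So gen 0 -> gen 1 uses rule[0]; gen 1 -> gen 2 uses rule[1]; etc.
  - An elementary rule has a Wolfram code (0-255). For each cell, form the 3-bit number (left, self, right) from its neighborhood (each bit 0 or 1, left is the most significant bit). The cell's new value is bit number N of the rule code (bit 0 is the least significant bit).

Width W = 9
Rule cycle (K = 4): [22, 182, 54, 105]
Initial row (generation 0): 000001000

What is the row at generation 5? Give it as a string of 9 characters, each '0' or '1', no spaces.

Answer: 101100011

Derivation:
Gen 0: 000001000
Gen 1 (rule 22): 000011100
Gen 2 (rule 182): 000101010
Gen 3 (rule 54): 001111111
Gen 4 (rule 105): 101000001
Gen 5 (rule 22): 101100011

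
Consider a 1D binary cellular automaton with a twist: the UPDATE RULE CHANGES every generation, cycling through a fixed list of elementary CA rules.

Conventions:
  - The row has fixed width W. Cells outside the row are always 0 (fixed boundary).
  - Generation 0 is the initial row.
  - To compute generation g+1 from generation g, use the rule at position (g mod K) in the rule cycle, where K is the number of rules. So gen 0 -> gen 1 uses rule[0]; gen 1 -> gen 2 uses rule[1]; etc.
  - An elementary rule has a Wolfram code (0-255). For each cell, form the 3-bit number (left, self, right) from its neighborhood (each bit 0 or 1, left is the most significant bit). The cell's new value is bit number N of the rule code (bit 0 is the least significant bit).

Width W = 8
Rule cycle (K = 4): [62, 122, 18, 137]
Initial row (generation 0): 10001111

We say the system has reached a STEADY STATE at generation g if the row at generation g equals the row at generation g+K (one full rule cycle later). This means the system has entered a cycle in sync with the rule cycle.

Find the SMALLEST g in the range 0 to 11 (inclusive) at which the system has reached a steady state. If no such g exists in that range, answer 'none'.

Gen 0: 10001111
Gen 1 (rule 62): 11011000
Gen 2 (rule 122): 11111100
Gen 3 (rule 18): 00000010
Gen 4 (rule 137): 11111000
Gen 5 (rule 62): 10000100
Gen 6 (rule 122): 01001010
Gen 7 (rule 18): 10110001
Gen 8 (rule 137): 00100100
Gen 9 (rule 62): 01111110
Gen 10 (rule 122): 11000011
Gen 11 (rule 18): 00100100
Gen 12 (rule 137): 10000001
Gen 13 (rule 62): 11000011
Gen 14 (rule 122): 11100111
Gen 15 (rule 18): 00011000

Answer: none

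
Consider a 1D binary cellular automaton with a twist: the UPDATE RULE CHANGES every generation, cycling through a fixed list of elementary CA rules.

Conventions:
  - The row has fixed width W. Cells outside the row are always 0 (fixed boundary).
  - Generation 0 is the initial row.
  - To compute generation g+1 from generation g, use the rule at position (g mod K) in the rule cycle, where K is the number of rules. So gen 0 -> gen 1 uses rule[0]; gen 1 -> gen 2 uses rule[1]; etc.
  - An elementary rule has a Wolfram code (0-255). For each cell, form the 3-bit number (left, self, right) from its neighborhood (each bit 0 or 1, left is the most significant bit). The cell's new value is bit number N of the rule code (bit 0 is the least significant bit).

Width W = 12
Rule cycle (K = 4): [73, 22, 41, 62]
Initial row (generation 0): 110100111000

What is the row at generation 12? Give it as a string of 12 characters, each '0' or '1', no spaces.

Gen 0: 110100111000
Gen 1 (rule 73): 110000101011
Gen 2 (rule 22): 001001101000
Gen 3 (rule 41): 100001010011
Gen 4 (rule 62): 110011111110
Gen 5 (rule 73): 110010000010
Gen 6 (rule 22): 001111000111
Gen 7 (rule 41): 101000010100
Gen 8 (rule 62): 111100111110
Gen 9 (rule 73): 100100100010
Gen 10 (rule 22): 111111110111
Gen 11 (rule 41): 100000001100
Gen 12 (rule 62): 110000011010

Answer: 110000011010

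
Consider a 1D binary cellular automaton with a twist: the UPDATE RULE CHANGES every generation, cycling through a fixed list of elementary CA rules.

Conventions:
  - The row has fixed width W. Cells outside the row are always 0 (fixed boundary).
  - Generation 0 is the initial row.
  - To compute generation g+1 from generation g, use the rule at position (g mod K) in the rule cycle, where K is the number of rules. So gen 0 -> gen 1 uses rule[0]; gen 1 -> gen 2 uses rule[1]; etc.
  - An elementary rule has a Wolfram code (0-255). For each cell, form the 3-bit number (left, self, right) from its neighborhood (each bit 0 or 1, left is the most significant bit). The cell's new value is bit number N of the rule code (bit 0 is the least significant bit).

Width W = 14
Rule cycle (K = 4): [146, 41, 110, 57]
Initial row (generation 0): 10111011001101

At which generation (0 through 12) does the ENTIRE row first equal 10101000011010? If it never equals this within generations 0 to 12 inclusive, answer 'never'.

Gen 0: 10111011001101
Gen 1 (rule 146): 00010000110000
Gen 2 (rule 41): 11000110100111
Gen 3 (rule 110): 11001111101101
Gen 4 (rule 57): 10101000011010
Gen 5 (rule 146): 00000100100001
Gen 6 (rule 41): 11110000001100
Gen 7 (rule 110): 10010000011100
Gen 8 (rule 57): 01001111010011
Gen 9 (rule 146): 10110110001100
Gen 10 (rule 41): 01101100101001
Gen 11 (rule 110): 11111101111011
Gen 12 (rule 57): 10000011000110

Answer: 4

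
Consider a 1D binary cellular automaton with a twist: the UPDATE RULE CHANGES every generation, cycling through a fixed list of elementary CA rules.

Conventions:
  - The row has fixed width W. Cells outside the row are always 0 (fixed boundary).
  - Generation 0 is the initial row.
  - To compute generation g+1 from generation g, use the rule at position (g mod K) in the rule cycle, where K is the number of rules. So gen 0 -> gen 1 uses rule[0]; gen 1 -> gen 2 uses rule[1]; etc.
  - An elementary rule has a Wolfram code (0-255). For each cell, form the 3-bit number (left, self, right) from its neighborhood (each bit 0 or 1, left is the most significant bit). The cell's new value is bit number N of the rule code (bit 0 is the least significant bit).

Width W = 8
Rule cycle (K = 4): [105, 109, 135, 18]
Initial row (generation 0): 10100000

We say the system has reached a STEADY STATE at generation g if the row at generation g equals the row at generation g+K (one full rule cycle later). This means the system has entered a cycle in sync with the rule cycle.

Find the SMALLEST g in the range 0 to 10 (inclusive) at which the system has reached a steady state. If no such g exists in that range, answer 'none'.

Gen 0: 10100000
Gen 1 (rule 105): 01001111
Gen 2 (rule 109): 01001001
Gen 3 (rule 135): 11011011
Gen 4 (rule 18): 00000000
Gen 5 (rule 105): 11111111
Gen 6 (rule 109): 10000001
Gen 7 (rule 135): 10111111
Gen 8 (rule 18): 00000000
Gen 9 (rule 105): 11111111
Gen 10 (rule 109): 10000001
Gen 11 (rule 135): 10111111
Gen 12 (rule 18): 00000000
Gen 13 (rule 105): 11111111
Gen 14 (rule 109): 10000001

Answer: 4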